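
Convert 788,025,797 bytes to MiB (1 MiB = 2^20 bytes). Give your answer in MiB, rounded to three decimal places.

788,025,797 bytes given.
1 MiB = 2^20 bytes = 1,048,576 bytes
788,025,797 / 1,048,576 = 751.520 MiB

751.520 MiB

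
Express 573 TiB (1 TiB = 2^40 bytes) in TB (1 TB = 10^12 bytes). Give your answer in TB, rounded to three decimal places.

630.020 TB

573 TiB × 1,099,511,627,776 bytes/TiB = 630,020,162,715,648 bytes
1 TB = 10^12 bytes = 1,000,000,000,000 bytes
630,020,162,715,648 / 1,000,000,000,000 = 630.020 TB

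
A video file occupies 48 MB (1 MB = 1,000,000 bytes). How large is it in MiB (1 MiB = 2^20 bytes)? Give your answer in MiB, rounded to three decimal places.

45.776 MiB

48 MB × 1,000,000 bytes/MB = 48,000,000 bytes
1 MiB = 2^20 bytes = 1,048,576 bytes
48,000,000 / 1,048,576 = 45.776 MiB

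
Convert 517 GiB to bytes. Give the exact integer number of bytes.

517 × 1,073,741,824 = 555,124,523,008 bytes  (1 GiB = 2^30 bytes)

555,124,523,008 bytes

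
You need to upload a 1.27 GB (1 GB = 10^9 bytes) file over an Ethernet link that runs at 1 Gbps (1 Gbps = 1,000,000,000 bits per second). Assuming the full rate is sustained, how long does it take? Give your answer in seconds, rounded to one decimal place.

1.27 GB = 1,270,000,000 bytes = 10,160,000,000 bits
1 Gbps = 1,000,000,000 bits/s
time = 10,160,000,000 / 1,000,000,000 = 10.2 s

10.2 seconds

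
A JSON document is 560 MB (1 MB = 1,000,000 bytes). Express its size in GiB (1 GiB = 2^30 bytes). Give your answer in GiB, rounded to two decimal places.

0.52 GiB

560 MB = 560 × 10^6 bytes = 560,000,000 bytes
1 GiB = 1,073,741,824 bytes
560,000,000 / 1,073,741,824 = 0.52 GiB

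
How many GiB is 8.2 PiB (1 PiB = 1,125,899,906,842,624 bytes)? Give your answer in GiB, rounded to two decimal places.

8.2 PiB = 8.2 × 2^50 bytes = 9,232,379,236,109,516.8 bytes
1 GiB = 1,073,741,824 bytes
9,232,379,236,109,516.8 / 1,073,741,824 = 8,598,323.20 GiB

8,598,323.20 GiB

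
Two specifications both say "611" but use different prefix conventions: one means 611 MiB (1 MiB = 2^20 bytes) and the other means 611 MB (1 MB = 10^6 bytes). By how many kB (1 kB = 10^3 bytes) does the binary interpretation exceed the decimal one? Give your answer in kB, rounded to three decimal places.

611 MiB = 611 × 1,048,576 = 640,679,936 bytes
611 MB = 611 × 1,000,000 = 611,000,000 bytes
difference = 29,679,936 bytes
29,679,936 / 1,000 = 29,679.936 kB

29,679.936 kB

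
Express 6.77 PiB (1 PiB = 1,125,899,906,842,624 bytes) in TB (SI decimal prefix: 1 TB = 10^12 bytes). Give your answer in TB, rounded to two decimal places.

6.77 PiB × 1,125,899,906,842,624 bytes/PiB = 7,622,342,369,324,564.48 bytes
1 TB = 1,000,000,000,000 bytes
7,622,342,369,324,564.48 / 1,000,000,000,000 = 7,622.34 TB

7,622.34 TB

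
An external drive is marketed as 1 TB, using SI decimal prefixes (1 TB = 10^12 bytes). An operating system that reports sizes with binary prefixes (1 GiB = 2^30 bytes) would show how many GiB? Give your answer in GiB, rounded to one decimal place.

1 TB = 1 × 10^12 bytes = 1,000,000,000,000 bytes
1 GiB = 2^30 bytes = 1,073,741,824 bytes
1,000,000,000,000 / 1,073,741,824 = 931.3 GiB

931.3 GiB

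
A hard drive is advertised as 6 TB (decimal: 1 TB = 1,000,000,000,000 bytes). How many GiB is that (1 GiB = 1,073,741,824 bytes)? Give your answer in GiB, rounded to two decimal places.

5,587.94 GiB

6 TB = 6 × 10^12 bytes = 6,000,000,000,000 bytes
1 GiB = 1,073,741,824 bytes
6,000,000,000,000 / 1,073,741,824 = 5,587.94 GiB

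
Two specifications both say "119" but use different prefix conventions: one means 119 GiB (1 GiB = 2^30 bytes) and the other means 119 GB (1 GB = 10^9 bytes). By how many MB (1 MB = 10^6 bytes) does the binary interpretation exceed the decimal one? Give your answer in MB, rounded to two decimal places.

8,775.28 MB

119 GiB = 119 × 1,073,741,824 = 127,775,277,056 bytes
119 GB = 119 × 1,000,000,000 = 119,000,000,000 bytes
difference = 8,775,277,056 bytes
8,775,277,056 / 1,000,000 = 8,775.28 MB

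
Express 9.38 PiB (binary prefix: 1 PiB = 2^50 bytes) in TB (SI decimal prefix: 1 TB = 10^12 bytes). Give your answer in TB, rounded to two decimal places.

9.38 PiB = 9.38 × 2^50 bytes = 10,560,941,126,183,813.12 bytes
1 TB = 1,000,000,000,000 bytes
10,560,941,126,183,813.12 / 1,000,000,000,000 = 10,560.94 TB

10,560.94 TB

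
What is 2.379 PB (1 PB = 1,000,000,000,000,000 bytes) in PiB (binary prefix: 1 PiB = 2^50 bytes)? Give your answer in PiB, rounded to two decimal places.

2.379 PB = 2.379 × 10^15 bytes = 2,379,000,000,000,000 bytes
1 PiB = 1,125,899,906,842,624 bytes
2,379,000,000,000,000 / 1,125,899,906,842,624 = 2.11 PiB

2.11 PiB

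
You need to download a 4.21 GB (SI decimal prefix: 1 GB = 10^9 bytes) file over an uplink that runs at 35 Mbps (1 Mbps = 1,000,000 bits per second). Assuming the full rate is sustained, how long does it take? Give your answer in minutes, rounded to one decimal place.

16.0 minutes

4.21 GB = 4,210,000,000 bytes = 33,680,000,000 bits
35 Mbps = 35,000,000 bits/s
time = 33,680,000,000 / 35,000,000 = 962.29 s
962.29 s / 60 = 16.0 minutes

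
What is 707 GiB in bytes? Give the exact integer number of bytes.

759,135,469,568 bytes

707 × 1,073,741,824 = 759,135,469,568 bytes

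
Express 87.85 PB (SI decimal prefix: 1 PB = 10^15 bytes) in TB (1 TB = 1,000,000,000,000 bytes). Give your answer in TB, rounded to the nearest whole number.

87,850 TB

87.85 PB = 87.85 × 10^15 bytes = 87,850,000,000,000,000 bytes
1 TB = 1,000,000,000,000 bytes
87,850,000,000,000,000 / 1,000,000,000,000 = 87,850 TB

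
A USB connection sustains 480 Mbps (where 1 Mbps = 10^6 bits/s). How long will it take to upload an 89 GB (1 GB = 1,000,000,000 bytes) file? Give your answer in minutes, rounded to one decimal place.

24.7 minutes

89 GB = 89,000,000,000 bytes = 712,000,000,000 bits
480 Mbps = 480,000,000 bits/s
time = 712,000,000,000 / 480,000,000 = 1,483.33 s
1,483.33 s / 60 = 24.7 minutes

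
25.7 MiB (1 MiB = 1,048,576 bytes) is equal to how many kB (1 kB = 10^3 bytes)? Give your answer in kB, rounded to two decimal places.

25.7 MiB = 25.7 × 2^20 bytes = 26,948,403.2 bytes
1 kB = 1,000 bytes
26,948,403.2 / 1,000 = 26,948.40 kB

26,948.40 kB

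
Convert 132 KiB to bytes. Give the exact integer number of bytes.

135,168 bytes

132 × 1,024 = 135,168 bytes  (1 KiB = 2^10 bytes)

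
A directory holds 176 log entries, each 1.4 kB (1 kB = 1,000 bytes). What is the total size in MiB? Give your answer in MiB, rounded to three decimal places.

Total = 176 × 1.4 kB = 246.4 kB
= 246.4 × 1,000 bytes = 246,400 bytes
1 MiB = 1,048,576 bytes
246,400 / 1,048,576 = 0.235 MiB

0.235 MiB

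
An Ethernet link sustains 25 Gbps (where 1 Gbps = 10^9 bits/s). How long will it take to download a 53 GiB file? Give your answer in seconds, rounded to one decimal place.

53 GiB = 56,908,316,672 bytes = 455,266,533,376 bits
25 Gbps = 25,000,000,000 bits/s
time = 455,266,533,376 / 25,000,000,000 = 18.2 s

18.2 seconds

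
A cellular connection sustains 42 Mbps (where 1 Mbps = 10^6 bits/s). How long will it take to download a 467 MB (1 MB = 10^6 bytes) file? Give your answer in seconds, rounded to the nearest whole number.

467 MB = 467,000,000 bytes = 3,736,000,000 bits
42 Mbps = 42,000,000 bits/s
time = 3,736,000,000 / 42,000,000 = 89 s

89 seconds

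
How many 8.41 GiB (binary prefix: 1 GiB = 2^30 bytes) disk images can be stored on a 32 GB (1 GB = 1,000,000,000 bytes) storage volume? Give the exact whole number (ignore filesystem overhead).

3

Capacity: 32 GB = 32,000,000,000 bytes
Per item: 8.41 GiB = 9,030,168,739.84 bytes
⌊32,000,000,000 / 9,030,168,739.84⌋ = 3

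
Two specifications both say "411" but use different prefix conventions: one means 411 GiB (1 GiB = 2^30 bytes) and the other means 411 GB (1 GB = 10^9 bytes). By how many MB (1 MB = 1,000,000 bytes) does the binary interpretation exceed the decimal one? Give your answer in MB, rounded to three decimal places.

30,307.890 MB

411 GiB = 411 × 1,073,741,824 = 441,307,889,664 bytes
411 GB = 411 × 1,000,000,000 = 411,000,000,000 bytes
difference = 30,307,889,664 bytes
30,307,889,664 / 1,000,000 = 30,307.890 MB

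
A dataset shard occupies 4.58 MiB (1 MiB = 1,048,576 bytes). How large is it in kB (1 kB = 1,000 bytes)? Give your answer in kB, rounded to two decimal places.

4.58 MiB × 1,048,576 bytes/MiB = 4,802,478.08 bytes
1 kB = 1,000 bytes
4,802,478.08 / 1,000 = 4,802.48 kB

4,802.48 kB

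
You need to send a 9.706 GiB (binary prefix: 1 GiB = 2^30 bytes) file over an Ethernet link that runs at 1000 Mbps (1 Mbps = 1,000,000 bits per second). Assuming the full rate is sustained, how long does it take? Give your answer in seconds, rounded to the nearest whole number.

9.706 GiB = 10,421,738,143.744 bytes = 83,373,905,149.952 bits
1000 Mbps = 1,000,000,000 bits/s
time = 83,373,905,149.952 / 1,000,000,000 = 83 s

83 seconds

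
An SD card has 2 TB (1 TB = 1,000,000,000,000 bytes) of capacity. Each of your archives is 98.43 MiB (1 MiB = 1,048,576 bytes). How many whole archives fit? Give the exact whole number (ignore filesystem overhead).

Capacity: 2 TB = 2,000,000,000,000 bytes
Per item: 98.43 MiB = 103,211,335.68 bytes
⌊2,000,000,000,000 / 103,211,335.68⌋ = 19,377

19,377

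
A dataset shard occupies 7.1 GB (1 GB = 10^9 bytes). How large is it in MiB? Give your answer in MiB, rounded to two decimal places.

6,771.09 MiB

7.1 GB × 1,000,000,000 bytes/GB = 7,100,000,000 bytes
1 MiB = 1,048,576 bytes
7,100,000,000 / 1,048,576 = 6,771.09 MiB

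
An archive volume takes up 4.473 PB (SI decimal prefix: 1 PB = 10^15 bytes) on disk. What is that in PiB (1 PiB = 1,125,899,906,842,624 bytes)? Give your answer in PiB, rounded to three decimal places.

4.473 PB × 1,000,000,000,000,000 bytes/PB = 4,473,000,000,000,000 bytes
1 PiB = 1,125,899,906,842,624 bytes
4,473,000,000,000,000 / 1,125,899,906,842,624 = 3.973 PiB

3.973 PiB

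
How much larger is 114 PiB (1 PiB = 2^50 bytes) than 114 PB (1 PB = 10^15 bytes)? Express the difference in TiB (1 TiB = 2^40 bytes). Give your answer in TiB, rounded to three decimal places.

114 PiB = 114 × 1,125,899,906,842,624 = 128,352,589,380,059,136 bytes
114 PB = 114 × 1,000,000,000,000,000 = 114,000,000,000,000,000 bytes
difference = 14,352,589,380,059,136 bytes
14,352,589,380,059,136 / 1,099,511,627,776 = 13,053.604 TiB

13,053.604 TiB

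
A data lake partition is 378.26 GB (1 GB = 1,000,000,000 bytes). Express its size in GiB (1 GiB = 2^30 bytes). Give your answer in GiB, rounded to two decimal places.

352.28 GiB

378.26 GB × 1,000,000,000 bytes/GB = 378,260,000,000 bytes
1 GiB = 1,073,741,824 bytes
378,260,000,000 / 1,073,741,824 = 352.28 GiB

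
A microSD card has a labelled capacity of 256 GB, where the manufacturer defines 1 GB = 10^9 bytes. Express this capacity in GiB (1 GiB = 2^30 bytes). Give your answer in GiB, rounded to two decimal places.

238.42 GiB

256 GB × 1,000,000,000 bytes/GB = 256,000,000,000 bytes
1 GiB = 1,073,741,824 bytes
256,000,000,000 / 1,073,741,824 = 238.42 GiB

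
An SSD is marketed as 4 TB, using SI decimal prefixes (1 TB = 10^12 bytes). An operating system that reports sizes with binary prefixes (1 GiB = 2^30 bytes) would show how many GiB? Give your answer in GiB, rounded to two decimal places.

4 TB = 4 × 10^12 bytes = 4,000,000,000,000 bytes
1 GiB = 1,073,741,824 bytes
4,000,000,000,000 / 1,073,741,824 = 3,725.29 GiB

3,725.29 GiB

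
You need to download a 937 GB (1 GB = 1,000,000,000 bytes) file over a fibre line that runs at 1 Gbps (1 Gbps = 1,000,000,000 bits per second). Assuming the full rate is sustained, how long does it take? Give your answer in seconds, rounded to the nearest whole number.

7,496 seconds

937 GB = 937,000,000,000 bytes = 7,496,000,000,000 bits
1 Gbps = 1,000,000,000 bits/s
time = 7,496,000,000,000 / 1,000,000,000 = 7,496 s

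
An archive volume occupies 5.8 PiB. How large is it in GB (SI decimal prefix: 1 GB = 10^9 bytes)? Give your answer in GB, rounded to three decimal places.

5.8 PiB = 5.8 × 2^50 bytes = 6,530,219,459,687,219.2 bytes
1 GB = 10^9 bytes = 1,000,000,000 bytes
6,530,219,459,687,219.2 / 1,000,000,000 = 6,530,219.460 GB

6,530,219.460 GB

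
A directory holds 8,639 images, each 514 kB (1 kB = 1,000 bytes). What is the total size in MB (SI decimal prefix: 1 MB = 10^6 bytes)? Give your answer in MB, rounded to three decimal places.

4,440.446 MB

Total = 8,639 × 514 kB = 4,440,446 kB
= 4,440,446 × 1,000 bytes = 4,440,446,000 bytes
1 MB = 1,000,000 bytes
4,440,446,000 / 1,000,000 = 4,440.446 MB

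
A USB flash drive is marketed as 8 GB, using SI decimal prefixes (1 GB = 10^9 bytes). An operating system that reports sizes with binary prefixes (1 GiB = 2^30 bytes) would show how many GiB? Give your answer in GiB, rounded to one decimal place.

7.5 GiB

8 GB = 8 × 10^9 bytes = 8,000,000,000 bytes
1 GiB = 1,073,741,824 bytes
8,000,000,000 / 1,073,741,824 = 7.5 GiB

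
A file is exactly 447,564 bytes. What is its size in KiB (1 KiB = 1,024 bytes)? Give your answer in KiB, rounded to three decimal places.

437.074 KiB

447,564 bytes given.
1 KiB = 1,024 bytes
447,564 / 1,024 = 437.074 KiB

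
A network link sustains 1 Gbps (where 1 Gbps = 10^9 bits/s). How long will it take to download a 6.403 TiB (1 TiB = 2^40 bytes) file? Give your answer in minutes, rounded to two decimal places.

6.403 TiB = 7,040,172,952,649.728 bytes = 56,321,383,621,197.824 bits
1 Gbps = 1,000,000,000 bits/s
time = 56,321,383,621,197.824 / 1,000,000,000 = 56,321.384 s
56,321.384 s / 60 = 938.69 minutes

938.69 minutes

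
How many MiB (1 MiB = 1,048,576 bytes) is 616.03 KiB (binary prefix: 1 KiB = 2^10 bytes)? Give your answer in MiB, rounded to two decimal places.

0.60 MiB

616.03 KiB × 1,024 bytes/KiB = 630,814.72 bytes
1 MiB = 2^20 bytes = 1,048,576 bytes
630,814.72 / 1,048,576 = 0.60 MiB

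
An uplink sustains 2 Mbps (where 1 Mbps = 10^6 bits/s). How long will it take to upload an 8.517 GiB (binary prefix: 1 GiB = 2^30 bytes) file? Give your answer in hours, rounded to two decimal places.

10.16 hours

8.517 GiB = 9,145,059,115.008 bytes = 73,160,472,920.064 bits
2 Mbps = 2,000,000 bits/s
time = 73,160,472,920.064 / 2,000,000 = 36,580.2365 s
36,580.2365 s / 3600 = 10.16 hours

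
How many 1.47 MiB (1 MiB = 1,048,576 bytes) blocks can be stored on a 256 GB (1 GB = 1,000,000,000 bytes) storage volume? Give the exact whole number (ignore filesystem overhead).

Capacity: 256 GB = 256,000,000,000 bytes
Per item: 1.47 MiB = 1,541,406.72 bytes
⌊256,000,000,000 / 1,541,406.72⌋ = 166,082

166,082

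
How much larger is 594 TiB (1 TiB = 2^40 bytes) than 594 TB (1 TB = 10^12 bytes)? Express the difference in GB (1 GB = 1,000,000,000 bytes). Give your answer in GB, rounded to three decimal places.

594 TiB = 594 × 1,099,511,627,776 = 653,109,906,898,944 bytes
594 TB = 594 × 1,000,000,000,000 = 594,000,000,000,000 bytes
difference = 59,109,906,898,944 bytes
59,109,906,898,944 / 1,000,000,000 = 59,109.907 GB

59,109.907 GB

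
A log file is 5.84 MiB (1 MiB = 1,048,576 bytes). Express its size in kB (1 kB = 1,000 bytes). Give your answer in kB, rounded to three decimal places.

5.84 MiB × 1,048,576 bytes/MiB = 6,123,683.84 bytes
1 kB = 10^3 bytes = 1,000 bytes
6,123,683.84 / 1,000 = 6,123.684 kB

6,123.684 kB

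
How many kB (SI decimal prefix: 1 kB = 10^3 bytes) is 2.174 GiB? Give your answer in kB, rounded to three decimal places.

2,334,314.725 kB

2.174 GiB × 1,073,741,824 bytes/GiB = 2,334,314,725.376 bytes
1 kB = 1,000 bytes
2,334,314,725.376 / 1,000 = 2,334,314.725 kB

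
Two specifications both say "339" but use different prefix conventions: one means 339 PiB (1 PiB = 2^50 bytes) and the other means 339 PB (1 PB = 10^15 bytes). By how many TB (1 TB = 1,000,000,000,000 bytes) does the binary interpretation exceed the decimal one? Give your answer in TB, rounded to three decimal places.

42,680.068 TB

339 PiB = 339 × 1,125,899,906,842,624 = 381,680,068,419,649,536 bytes
339 PB = 339 × 1,000,000,000,000,000 = 339,000,000,000,000,000 bytes
difference = 42,680,068,419,649,536 bytes
42,680,068,419,649,536 / 1,000,000,000,000 = 42,680.068 TB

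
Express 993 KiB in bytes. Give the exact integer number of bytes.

993 × 1,024 = 1,016,832 bytes

1,016,832 bytes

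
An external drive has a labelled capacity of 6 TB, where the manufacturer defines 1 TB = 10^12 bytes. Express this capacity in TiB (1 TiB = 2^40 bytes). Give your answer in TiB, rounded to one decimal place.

6 TB × 1,000,000,000,000 bytes/TB = 6,000,000,000,000 bytes
1 TiB = 1,099,511,627,776 bytes
6,000,000,000,000 / 1,099,511,627,776 = 5.5 TiB

5.5 TiB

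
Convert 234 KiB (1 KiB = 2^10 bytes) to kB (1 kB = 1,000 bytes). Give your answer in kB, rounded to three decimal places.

239.616 kB

234 KiB = 234 × 2^10 bytes = 239,616 bytes
1 kB = 10^3 bytes = 1,000 bytes
239,616 / 1,000 = 239.616 kB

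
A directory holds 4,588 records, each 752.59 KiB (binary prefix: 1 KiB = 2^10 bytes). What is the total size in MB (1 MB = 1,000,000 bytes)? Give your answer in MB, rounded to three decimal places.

3,535.752 MB

Total = 4,588 × 752.59 KiB = 3452882.92 KiB
= 3452882.92 × 1,024 bytes = 3,535,752,110.08 bytes
1 MB = 1,000,000 bytes
3,535,752,110.08 / 1,000,000 = 3,535.752 MB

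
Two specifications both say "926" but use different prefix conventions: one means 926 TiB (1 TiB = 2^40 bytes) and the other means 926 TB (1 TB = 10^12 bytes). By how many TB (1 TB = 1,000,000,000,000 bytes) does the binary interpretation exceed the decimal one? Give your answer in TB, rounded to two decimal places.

92.15 TB

926 TiB = 926 × 1,099,511,627,776 = 1,018,147,767,320,576 bytes
926 TB = 926 × 1,000,000,000,000 = 926,000,000,000,000 bytes
difference = 92,147,767,320,576 bytes
92,147,767,320,576 / 1,000,000,000,000 = 92.15 TB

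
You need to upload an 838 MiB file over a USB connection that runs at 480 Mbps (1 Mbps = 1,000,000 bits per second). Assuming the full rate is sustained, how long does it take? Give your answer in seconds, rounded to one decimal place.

838 MiB = 878,706,688 bytes = 7,029,653,504 bits
480 Mbps = 480,000,000 bits/s
time = 7,029,653,504 / 480,000,000 = 14.6 s

14.6 seconds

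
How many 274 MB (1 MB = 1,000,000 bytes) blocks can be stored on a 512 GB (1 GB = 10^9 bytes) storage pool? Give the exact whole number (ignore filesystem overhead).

Capacity: 512 GB = 512,000,000,000 bytes
Per item: 274 MB = 274,000,000 bytes
⌊512,000,000,000 / 274,000,000⌋ = 1,868

1,868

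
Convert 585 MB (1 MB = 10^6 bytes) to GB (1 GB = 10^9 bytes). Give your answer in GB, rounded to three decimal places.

0.585 GB

585 MB = 585 × 10^6 bytes = 585,000,000 bytes
1 GB = 10^9 bytes = 1,000,000,000 bytes
585,000,000 / 1,000,000,000 = 0.585 GB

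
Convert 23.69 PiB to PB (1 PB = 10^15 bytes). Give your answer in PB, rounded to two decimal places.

23.69 PiB = 23.69 × 2^50 bytes = 26,672,568,793,101,762.56 bytes
1 PB = 10^15 bytes = 1,000,000,000,000,000 bytes
26,672,568,793,101,762.56 / 1,000,000,000,000,000 = 26.67 PB

26.67 PB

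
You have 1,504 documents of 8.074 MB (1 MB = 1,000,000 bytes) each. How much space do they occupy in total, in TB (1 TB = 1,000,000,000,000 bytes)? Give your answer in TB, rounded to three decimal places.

0.012 TB

Total = 1,504 × 8.074 MB = 12143.296 MB
= 12143.296 × 1,000,000 bytes = 12,143,296,000 bytes
1 TB = 1,000,000,000,000 bytes
12,143,296,000 / 1,000,000,000,000 = 0.012 TB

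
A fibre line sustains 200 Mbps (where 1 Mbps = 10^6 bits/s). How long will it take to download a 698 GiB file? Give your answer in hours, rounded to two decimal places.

698 GiB = 749,471,793,152 bytes = 5,995,774,345,216 bits
200 Mbps = 200,000,000 bits/s
time = 5,995,774,345,216 / 200,000,000 = 29,978.8717 s
29,978.8717 s / 3600 = 8.33 hours

8.33 hours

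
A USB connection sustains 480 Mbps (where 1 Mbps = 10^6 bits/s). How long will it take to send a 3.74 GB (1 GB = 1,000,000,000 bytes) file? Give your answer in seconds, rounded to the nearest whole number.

62 seconds

3.74 GB = 3,740,000,000 bytes = 29,920,000,000 bits
480 Mbps = 480,000,000 bits/s
time = 29,920,000,000 / 480,000,000 = 62 s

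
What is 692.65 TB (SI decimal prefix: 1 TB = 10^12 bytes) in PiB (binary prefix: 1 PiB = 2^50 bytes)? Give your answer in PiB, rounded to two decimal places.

0.62 PiB

692.65 TB × 1,000,000,000,000 bytes/TB = 692,650,000,000,000 bytes
1 PiB = 1,125,899,906,842,624 bytes
692,650,000,000,000 / 1,125,899,906,842,624 = 0.62 PiB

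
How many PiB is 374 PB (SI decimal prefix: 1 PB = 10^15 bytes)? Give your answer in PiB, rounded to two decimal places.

374 PB = 374 × 10^15 bytes = 374,000,000,000,000,000 bytes
1 PiB = 2^50 bytes = 1,125,899,906,842,624 bytes
374,000,000,000,000,000 / 1,125,899,906,842,624 = 332.18 PiB

332.18 PiB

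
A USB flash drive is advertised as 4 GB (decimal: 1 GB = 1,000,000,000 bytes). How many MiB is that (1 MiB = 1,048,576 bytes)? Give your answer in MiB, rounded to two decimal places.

3,814.70 MiB

4 GB = 4 × 10^9 bytes = 4,000,000,000 bytes
1 MiB = 2^20 bytes = 1,048,576 bytes
4,000,000,000 / 1,048,576 = 3,814.70 MiB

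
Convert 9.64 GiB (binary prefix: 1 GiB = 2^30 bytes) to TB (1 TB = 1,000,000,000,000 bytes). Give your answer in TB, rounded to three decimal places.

9.64 GiB = 9.64 × 2^30 bytes = 10,350,871,183.36 bytes
1 TB = 10^12 bytes = 1,000,000,000,000 bytes
10,350,871,183.36 / 1,000,000,000,000 = 0.010 TB

0.010 TB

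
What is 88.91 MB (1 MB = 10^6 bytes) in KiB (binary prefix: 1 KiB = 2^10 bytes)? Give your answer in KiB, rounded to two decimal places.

88.91 MB = 88.91 × 10^6 bytes = 88,910,000 bytes
1 KiB = 2^10 bytes = 1,024 bytes
88,910,000 / 1,024 = 86,826.17 KiB

86,826.17 KiB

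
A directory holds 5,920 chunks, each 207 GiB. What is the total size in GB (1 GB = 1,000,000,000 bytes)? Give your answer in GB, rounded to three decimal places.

1,315,806.181 GB

Total = 5,920 × 207 GiB = 1,225,440 GiB
= 1,225,440 × 1,073,741,824 bytes = 1,315,806,180,802,560 bytes
1 GB = 1,000,000,000 bytes
1,315,806,180,802,560 / 1,000,000,000 = 1,315,806.181 GB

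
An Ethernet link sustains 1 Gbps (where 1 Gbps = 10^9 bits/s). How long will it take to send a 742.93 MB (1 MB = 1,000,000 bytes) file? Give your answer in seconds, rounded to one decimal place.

742.93 MB = 742,930,000 bytes = 5,943,440,000 bits
1 Gbps = 1,000,000,000 bits/s
time = 5,943,440,000 / 1,000,000,000 = 5.9 s

5.9 seconds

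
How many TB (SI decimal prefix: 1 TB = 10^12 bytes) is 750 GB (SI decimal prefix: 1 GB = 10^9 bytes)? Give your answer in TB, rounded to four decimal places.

750 GB = 750 × 10^9 bytes = 750,000,000,000 bytes
1 TB = 10^12 bytes = 1,000,000,000,000 bytes
750,000,000,000 / 1,000,000,000,000 = 0.7500 TB

0.7500 TB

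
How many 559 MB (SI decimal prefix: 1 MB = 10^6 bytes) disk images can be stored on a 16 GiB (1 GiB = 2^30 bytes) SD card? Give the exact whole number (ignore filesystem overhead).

30

Capacity: 16 GiB = 17,179,869,184 bytes
Per item: 559 MB = 559,000,000 bytes
⌊17,179,869,184 / 559,000,000⌋ = 30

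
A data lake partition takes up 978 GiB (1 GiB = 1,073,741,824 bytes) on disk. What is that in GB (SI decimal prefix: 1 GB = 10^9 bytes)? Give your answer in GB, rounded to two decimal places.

978 GiB = 978 × 2^30 bytes = 1,050,119,503,872 bytes
1 GB = 10^9 bytes = 1,000,000,000 bytes
1,050,119,503,872 / 1,000,000,000 = 1,050.12 GB

1,050.12 GB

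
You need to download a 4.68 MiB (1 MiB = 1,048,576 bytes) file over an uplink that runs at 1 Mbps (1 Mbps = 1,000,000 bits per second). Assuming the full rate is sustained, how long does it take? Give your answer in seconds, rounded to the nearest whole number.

39 seconds

4.68 MiB = 4,907,335.68 bytes = 39,258,685.44 bits
1 Mbps = 1,000,000 bits/s
time = 39,258,685.44 / 1,000,000 = 39 s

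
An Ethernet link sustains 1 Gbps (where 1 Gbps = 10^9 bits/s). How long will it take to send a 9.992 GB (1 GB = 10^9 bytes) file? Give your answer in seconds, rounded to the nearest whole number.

9.992 GB = 9,992,000,000 bytes = 79,936,000,000 bits
1 Gbps = 1,000,000,000 bits/s
time = 79,936,000,000 / 1,000,000,000 = 80 s

80 seconds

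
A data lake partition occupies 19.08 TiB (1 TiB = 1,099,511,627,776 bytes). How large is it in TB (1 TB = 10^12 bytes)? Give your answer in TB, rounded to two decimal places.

19.08 TiB = 19.08 × 2^40 bytes = 20,978,681,857,966.08 bytes
1 TB = 1,000,000,000,000 bytes
20,978,681,857,966.08 / 1,000,000,000,000 = 20.98 TB

20.98 TB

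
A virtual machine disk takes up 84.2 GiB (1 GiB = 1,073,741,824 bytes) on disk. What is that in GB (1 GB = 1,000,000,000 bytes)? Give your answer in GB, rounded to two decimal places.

84.2 GiB × 1,073,741,824 bytes/GiB = 90,409,061,580.8 bytes
1 GB = 10^9 bytes = 1,000,000,000 bytes
90,409,061,580.8 / 1,000,000,000 = 90.41 GB

90.41 GB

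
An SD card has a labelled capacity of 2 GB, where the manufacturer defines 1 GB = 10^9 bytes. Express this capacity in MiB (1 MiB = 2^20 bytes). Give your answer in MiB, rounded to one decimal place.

2 GB = 2 × 10^9 bytes = 2,000,000,000 bytes
1 MiB = 2^20 bytes = 1,048,576 bytes
2,000,000,000 / 1,048,576 = 1,907.3 MiB

1,907.3 MiB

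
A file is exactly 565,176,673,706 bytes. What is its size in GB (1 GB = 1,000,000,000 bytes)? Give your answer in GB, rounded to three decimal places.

565,176,673,706 bytes given.
1 GB = 1,000,000,000 bytes
565,176,673,706 / 1,000,000,000 = 565.177 GB

565.177 GB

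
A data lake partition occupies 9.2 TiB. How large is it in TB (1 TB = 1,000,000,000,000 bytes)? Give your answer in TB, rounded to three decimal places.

10.116 TB

9.2 TiB × 1,099,511,627,776 bytes/TiB = 10,115,506,975,539.2 bytes
1 TB = 10^12 bytes = 1,000,000,000,000 bytes
10,115,506,975,539.2 / 1,000,000,000,000 = 10.116 TB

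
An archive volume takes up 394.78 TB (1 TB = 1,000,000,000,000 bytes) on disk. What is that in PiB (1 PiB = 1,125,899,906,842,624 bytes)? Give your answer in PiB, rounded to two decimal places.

0.35 PiB

394.78 TB = 394.78 × 10^12 bytes = 394,780,000,000,000 bytes
1 PiB = 2^50 bytes = 1,125,899,906,842,624 bytes
394,780,000,000,000 / 1,125,899,906,842,624 = 0.35 PiB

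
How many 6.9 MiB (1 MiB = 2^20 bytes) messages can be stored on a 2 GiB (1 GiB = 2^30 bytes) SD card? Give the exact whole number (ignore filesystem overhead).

Capacity: 2 GiB = 2,147,483,648 bytes
Per item: 6.9 MiB = 7,235,174.4 bytes
⌊2,147,483,648 / 7,235,174.4⌋ = 296

296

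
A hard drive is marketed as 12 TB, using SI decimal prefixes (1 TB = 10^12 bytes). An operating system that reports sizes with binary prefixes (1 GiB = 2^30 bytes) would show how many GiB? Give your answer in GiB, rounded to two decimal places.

12 TB = 12 × 10^12 bytes = 12,000,000,000,000 bytes
1 GiB = 2^30 bytes = 1,073,741,824 bytes
12,000,000,000,000 / 1,073,741,824 = 11,175.87 GiB

11,175.87 GiB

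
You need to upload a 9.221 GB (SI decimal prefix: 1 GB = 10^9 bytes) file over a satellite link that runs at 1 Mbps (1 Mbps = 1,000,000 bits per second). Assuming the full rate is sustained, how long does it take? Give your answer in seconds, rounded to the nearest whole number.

73,768 seconds

9.221 GB = 9,221,000,000 bytes = 73,768,000,000 bits
1 Mbps = 1,000,000 bits/s
time = 73,768,000,000 / 1,000,000 = 73,768 s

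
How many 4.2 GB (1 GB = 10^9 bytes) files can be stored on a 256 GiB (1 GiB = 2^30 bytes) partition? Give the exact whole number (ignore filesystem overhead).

65

Capacity: 256 GiB = 274,877,906,944 bytes
Per item: 4.2 GB = 4,200,000,000 bytes
⌊274,877,906,944 / 4,200,000,000⌋ = 65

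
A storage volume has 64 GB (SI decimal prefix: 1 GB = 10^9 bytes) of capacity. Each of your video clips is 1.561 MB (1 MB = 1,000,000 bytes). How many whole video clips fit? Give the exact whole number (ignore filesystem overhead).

Capacity: 64 GB = 64,000,000,000 bytes
Per item: 1.561 MB = 1,561,000 bytes
⌊64,000,000,000 / 1,561,000⌋ = 40,999

40,999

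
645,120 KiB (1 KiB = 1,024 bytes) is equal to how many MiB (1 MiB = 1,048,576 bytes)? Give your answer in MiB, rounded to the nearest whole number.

645,120 KiB = 645,120 × 2^10 bytes = 660,602,880 bytes
1 MiB = 1,048,576 bytes
660,602,880 / 1,048,576 = 630 MiB

630 MiB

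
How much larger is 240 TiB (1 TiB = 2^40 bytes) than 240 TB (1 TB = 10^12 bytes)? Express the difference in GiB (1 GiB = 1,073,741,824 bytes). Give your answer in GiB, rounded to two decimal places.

240 TiB = 240 × 1,099,511,627,776 = 263,882,790,666,240 bytes
240 TB = 240 × 1,000,000,000,000 = 240,000,000,000,000 bytes
difference = 23,882,790,666,240 bytes
23,882,790,666,240 / 1,073,741,824 = 22,242.58 GiB

22,242.58 GiB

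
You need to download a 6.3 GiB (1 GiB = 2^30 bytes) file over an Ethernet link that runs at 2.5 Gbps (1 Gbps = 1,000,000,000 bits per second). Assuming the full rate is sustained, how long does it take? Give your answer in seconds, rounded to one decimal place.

6.3 GiB = 6,764,573,491.2 bytes = 54,116,587,929.6 bits
2.5 Gbps = 2,500,000,000 bits/s
time = 54,116,587,929.6 / 2,500,000,000 = 21.6 s

21.6 seconds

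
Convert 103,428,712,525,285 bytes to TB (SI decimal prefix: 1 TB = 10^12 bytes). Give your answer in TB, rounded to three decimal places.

103.429 TB

103,428,712,525,285 bytes given.
1 TB = 10^12 bytes = 1,000,000,000,000 bytes
103,428,712,525,285 / 1,000,000,000,000 = 103.429 TB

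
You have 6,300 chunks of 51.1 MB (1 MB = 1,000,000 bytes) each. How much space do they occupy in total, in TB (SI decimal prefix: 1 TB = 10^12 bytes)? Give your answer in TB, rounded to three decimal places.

0.322 TB

Total = 6,300 × 51.1 MB = 321,930 MB
= 321,930 × 1,000,000 bytes = 321,930,000,000 bytes
1 TB = 1,000,000,000,000 bytes
321,930,000,000 / 1,000,000,000,000 = 0.322 TB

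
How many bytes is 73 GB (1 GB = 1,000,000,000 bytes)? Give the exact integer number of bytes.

73 × 1,000,000,000 = 73,000,000,000 bytes  (1 GB = 10^9 bytes)

73,000,000,000 bytes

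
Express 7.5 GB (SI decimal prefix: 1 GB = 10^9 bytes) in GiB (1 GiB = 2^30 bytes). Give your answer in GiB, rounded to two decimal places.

6.98 GiB

7.5 GB = 7.5 × 10^9 bytes = 7,500,000,000 bytes
1 GiB = 1,073,741,824 bytes
7,500,000,000 / 1,073,741,824 = 6.98 GiB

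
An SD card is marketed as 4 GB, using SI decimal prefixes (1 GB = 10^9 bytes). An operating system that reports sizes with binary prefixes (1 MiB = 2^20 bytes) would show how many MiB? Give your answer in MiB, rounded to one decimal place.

4 GB = 4 × 10^9 bytes = 4,000,000,000 bytes
1 MiB = 2^20 bytes = 1,048,576 bytes
4,000,000,000 / 1,048,576 = 3,814.7 MiB

3,814.7 MiB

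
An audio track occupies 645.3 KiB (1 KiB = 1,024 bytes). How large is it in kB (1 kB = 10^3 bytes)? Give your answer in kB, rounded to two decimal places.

660.79 kB

645.3 KiB × 1,024 bytes/KiB = 660,787.2 bytes
1 kB = 10^3 bytes = 1,000 bytes
660,787.2 / 1,000 = 660.79 kB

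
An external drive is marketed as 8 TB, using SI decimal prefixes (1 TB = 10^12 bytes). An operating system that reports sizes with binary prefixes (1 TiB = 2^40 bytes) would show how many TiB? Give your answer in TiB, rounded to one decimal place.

8 TB = 8 × 10^12 bytes = 8,000,000,000,000 bytes
1 TiB = 1,099,511,627,776 bytes
8,000,000,000,000 / 1,099,511,627,776 = 7.3 TiB

7.3 TiB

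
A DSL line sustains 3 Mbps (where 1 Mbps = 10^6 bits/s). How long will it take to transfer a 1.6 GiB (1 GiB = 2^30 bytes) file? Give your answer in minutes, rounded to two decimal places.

1.6 GiB = 1,717,986,918.4 bytes = 13,743,895,347.2 bits
3 Mbps = 3,000,000 bits/s
time = 13,743,895,347.2 / 3,000,000 = 4,581.298 s
4,581.298 s / 60 = 76.35 minutes

76.35 minutes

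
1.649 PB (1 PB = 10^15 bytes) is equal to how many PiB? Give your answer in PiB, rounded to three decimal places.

1.465 PiB

1.649 PB × 1,000,000,000,000,000 bytes/PB = 1,649,000,000,000,000 bytes
1 PiB = 1,125,899,906,842,624 bytes
1,649,000,000,000,000 / 1,125,899,906,842,624 = 1.465 PiB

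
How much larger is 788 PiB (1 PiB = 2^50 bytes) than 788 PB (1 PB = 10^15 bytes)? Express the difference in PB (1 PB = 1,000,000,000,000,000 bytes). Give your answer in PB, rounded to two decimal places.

99.21 PB

788 PiB = 788 × 1,125,899,906,842,624 = 887,209,126,591,987,712 bytes
788 PB = 788 × 1,000,000,000,000,000 = 788,000,000,000,000,000 bytes
difference = 99,209,126,591,987,712 bytes
99,209,126,591,987,712 / 1,000,000,000,000,000 = 99.21 PB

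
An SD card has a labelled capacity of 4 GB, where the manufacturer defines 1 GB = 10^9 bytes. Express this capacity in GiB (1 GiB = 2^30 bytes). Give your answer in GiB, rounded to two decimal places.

4 GB × 1,000,000,000 bytes/GB = 4,000,000,000 bytes
1 GiB = 2^30 bytes = 1,073,741,824 bytes
4,000,000,000 / 1,073,741,824 = 3.73 GiB

3.73 GiB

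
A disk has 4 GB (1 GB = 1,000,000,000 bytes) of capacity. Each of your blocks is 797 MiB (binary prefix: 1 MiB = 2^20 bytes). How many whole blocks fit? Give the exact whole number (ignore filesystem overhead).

4

Capacity: 4 GB = 4,000,000,000 bytes
Per item: 797 MiB = 835,715,072 bytes
⌊4,000,000,000 / 835,715,072⌋ = 4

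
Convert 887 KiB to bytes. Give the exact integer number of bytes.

908,288 bytes

887 × 1,024 = 908,288 bytes  (1 KiB = 2^10 bytes)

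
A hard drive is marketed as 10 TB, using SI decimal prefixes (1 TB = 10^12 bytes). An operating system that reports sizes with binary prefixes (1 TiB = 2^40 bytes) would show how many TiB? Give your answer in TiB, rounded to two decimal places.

9.09 TiB

10 TB = 10 × 10^12 bytes = 10,000,000,000,000 bytes
1 TiB = 1,099,511,627,776 bytes
10,000,000,000,000 / 1,099,511,627,776 = 9.09 TiB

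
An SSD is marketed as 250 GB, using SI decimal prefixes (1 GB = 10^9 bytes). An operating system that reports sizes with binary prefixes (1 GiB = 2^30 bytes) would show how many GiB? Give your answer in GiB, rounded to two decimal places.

250 GB = 250 × 10^9 bytes = 250,000,000,000 bytes
1 GiB = 2^30 bytes = 1,073,741,824 bytes
250,000,000,000 / 1,073,741,824 = 232.83 GiB

232.83 GiB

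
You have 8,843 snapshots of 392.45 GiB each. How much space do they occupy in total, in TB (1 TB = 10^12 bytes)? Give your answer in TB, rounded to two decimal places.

Total = 8,843 × 392.45 GiB = 3470435.35 GiB
= 3470435.35 × 1,073,741,824 bytes = 3,726,351,582,783,078.4 bytes
1 TB = 1,000,000,000,000 bytes
3,726,351,582,783,078.4 / 1,000,000,000,000 = 3,726.35 TB

3,726.35 TB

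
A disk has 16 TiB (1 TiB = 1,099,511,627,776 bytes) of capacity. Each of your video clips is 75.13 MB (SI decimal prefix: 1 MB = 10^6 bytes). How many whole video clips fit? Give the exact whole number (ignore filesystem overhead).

Capacity: 16 TiB = 17,592,186,044,416 bytes
Per item: 75.13 MB = 75,130,000 bytes
⌊17,592,186,044,416 / 75,130,000⌋ = 234,156

234,156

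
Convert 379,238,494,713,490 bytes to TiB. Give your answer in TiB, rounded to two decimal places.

379,238,494,713,490 bytes given.
1 TiB = 2^40 bytes = 1,099,511,627,776 bytes
379,238,494,713,490 / 1,099,511,627,776 = 344.92 TiB

344.92 TiB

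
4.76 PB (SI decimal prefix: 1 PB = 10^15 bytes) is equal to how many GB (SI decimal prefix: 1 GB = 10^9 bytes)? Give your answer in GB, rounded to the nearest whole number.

4,760,000 GB

4.76 PB × 1,000,000,000,000,000 bytes/PB = 4,760,000,000,000,000 bytes
1 GB = 1,000,000,000 bytes
4,760,000,000,000,000 / 1,000,000,000 = 4,760,000 GB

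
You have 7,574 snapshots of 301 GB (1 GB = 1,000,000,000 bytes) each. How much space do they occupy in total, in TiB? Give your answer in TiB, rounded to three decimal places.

2,073.442 TiB

Total = 7,574 × 301 GB = 2,279,774 GB
= 2,279,774 × 1,000,000,000 bytes = 2,279,774,000,000,000 bytes
1 TiB = 1,099,511,627,776 bytes
2,279,774,000,000,000 / 1,099,511,627,776 = 2,073.442 TiB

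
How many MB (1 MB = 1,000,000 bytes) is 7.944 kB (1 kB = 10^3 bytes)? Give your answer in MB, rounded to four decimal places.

7.944 kB × 1,000 bytes/kB = 7,944 bytes
1 MB = 10^6 bytes = 1,000,000 bytes
7,944 / 1,000,000 = 0.0079 MB

0.0079 MB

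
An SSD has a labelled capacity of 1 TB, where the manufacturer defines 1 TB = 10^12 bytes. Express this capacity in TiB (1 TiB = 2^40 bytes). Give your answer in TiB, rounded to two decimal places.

0.91 TiB

1 TB = 1 × 10^12 bytes = 1,000,000,000,000 bytes
1 TiB = 1,099,511,627,776 bytes
1,000,000,000,000 / 1,099,511,627,776 = 0.91 TiB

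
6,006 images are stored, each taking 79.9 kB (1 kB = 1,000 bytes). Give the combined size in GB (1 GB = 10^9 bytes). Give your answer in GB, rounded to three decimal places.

0.480 GB

Total = 6,006 × 79.9 kB = 479879.4 kB
= 479879.4 × 1,000 bytes = 479,879,400 bytes
1 GB = 1,000,000,000 bytes
479,879,400 / 1,000,000,000 = 0.480 GB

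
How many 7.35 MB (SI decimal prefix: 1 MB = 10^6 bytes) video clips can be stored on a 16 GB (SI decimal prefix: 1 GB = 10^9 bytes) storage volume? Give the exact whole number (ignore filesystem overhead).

2,176

Capacity: 16 GB = 16,000,000,000 bytes
Per item: 7.35 MB = 7,350,000 bytes
⌊16,000,000,000 / 7,350,000⌋ = 2,176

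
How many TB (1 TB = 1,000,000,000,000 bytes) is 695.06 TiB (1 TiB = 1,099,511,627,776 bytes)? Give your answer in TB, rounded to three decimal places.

695.06 TiB × 1,099,511,627,776 bytes/TiB = 764,226,552,001,986.56 bytes
1 TB = 1,000,000,000,000 bytes
764,226,552,001,986.56 / 1,000,000,000,000 = 764.227 TB

764.227 TB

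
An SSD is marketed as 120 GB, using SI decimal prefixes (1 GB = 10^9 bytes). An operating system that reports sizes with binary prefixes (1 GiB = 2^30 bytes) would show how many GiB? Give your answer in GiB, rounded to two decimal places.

111.76 GiB

120 GB = 120 × 10^9 bytes = 120,000,000,000 bytes
1 GiB = 1,073,741,824 bytes
120,000,000,000 / 1,073,741,824 = 111.76 GiB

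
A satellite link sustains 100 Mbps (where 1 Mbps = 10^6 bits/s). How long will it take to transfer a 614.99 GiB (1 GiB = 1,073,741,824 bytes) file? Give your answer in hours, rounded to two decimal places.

14.67 hours

614.99 GiB = 660,340,484,341.76 bytes = 5,282,723,874,734.08 bits
100 Mbps = 100,000,000 bits/s
time = 5,282,723,874,734.08 / 100,000,000 = 52,827.2387 s
52,827.2387 s / 3600 = 14.67 hours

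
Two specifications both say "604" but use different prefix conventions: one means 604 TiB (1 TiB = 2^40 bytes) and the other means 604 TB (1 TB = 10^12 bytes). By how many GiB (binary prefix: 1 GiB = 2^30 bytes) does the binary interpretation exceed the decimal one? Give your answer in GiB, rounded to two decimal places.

55,977.16 GiB

604 TiB = 604 × 1,099,511,627,776 = 664,105,023,176,704 bytes
604 TB = 604 × 1,000,000,000,000 = 604,000,000,000,000 bytes
difference = 60,105,023,176,704 bytes
60,105,023,176,704 / 1,073,741,824 = 55,977.16 GiB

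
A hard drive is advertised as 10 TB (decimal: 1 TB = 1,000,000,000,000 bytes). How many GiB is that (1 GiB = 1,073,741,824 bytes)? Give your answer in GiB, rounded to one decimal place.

9,313.2 GiB

10 TB × 1,000,000,000,000 bytes/TB = 10,000,000,000,000 bytes
1 GiB = 2^30 bytes = 1,073,741,824 bytes
10,000,000,000,000 / 1,073,741,824 = 9,313.2 GiB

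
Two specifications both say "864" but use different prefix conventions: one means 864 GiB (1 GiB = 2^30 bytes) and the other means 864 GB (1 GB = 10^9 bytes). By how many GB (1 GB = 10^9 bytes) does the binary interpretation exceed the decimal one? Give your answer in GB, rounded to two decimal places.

63.71 GB

864 GiB = 864 × 1,073,741,824 = 927,712,935,936 bytes
864 GB = 864 × 1,000,000,000 = 864,000,000,000 bytes
difference = 63,712,935,936 bytes
63,712,935,936 / 1,000,000,000 = 63.71 GB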